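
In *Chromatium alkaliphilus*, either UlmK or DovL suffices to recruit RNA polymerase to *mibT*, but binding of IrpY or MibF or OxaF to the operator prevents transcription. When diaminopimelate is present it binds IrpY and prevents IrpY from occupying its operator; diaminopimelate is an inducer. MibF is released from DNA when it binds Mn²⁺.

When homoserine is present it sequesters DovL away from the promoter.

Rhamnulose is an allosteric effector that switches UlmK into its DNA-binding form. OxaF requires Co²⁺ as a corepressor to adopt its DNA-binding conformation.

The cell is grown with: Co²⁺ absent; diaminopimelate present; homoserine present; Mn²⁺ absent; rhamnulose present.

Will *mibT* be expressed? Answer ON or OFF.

OFF

Diaminopimelate is present, so IrpY is inactive.
Rhamnulose is present, so UlmK is active.
Homoserine is present, so DovL is inactive.
Mn²⁺ is absent, so MibF is active.
Co²⁺ is absent, so OxaF is inactive.
With repressor MibF bound, *mibT* is not transcribed.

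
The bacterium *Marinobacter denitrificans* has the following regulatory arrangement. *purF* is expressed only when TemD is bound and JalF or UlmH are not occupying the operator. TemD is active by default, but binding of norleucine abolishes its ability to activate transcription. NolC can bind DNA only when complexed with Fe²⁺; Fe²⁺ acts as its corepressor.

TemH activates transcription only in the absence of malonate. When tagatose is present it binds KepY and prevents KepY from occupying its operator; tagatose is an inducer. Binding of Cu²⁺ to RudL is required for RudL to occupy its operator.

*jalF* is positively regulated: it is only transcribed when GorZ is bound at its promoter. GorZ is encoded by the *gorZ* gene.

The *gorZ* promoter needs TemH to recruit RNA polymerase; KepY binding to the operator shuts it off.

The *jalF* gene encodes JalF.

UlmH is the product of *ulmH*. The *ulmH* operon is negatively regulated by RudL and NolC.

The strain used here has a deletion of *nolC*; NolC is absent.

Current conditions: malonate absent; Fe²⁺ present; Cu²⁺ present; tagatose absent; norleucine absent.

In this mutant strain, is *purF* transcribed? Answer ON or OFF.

ON

Malonate is absent, so TemH is active.
Tagatose is absent, so KepY is active.
With repressor KepY bound, *gorZ* is not transcribed.
So GorZ is not produced.
Required activator GorZ is absent, so *jalF* is not transcribed.
So JalF is not produced.
Cu²⁺ is present, so RudL is active.
NolC is non-functional in this strain, so it has no effect.
With repressor RudL bound, *ulmH* is not transcribed.
So UlmH is not produced.
Norleucine is absent, so TemD is active.
No repressor is bound and TemD is active, so *purF* is transcribed.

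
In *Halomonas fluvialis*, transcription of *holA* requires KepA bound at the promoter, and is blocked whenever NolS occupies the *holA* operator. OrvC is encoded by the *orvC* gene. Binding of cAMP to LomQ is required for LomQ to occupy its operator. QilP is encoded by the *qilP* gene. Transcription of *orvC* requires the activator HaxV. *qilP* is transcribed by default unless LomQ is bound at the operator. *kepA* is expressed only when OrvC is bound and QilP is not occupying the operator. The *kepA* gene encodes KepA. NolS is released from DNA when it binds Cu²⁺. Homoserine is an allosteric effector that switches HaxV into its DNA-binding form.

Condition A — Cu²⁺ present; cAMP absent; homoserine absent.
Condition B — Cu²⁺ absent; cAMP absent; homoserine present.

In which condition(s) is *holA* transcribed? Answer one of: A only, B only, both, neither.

Condition A:
Cu²⁺ is present, so NolS is inactive.
cAMP is absent, so LomQ is inactive.
With no repressor bound, *qilP* is transcribed.
So QilP is produced and active.
Homoserine is absent, so HaxV is inactive.
Required activator HaxV is absent, so *orvC* is not transcribed.
So OrvC is not produced.
With repressor QilP bound, *kepA* is not transcribed.
So KepA is not produced.
Required activator KepA is absent, so *holA* is not transcribed.
→ *holA* is OFF in A.
Condition B:
Cu²⁺ is absent, so NolS is active.
cAMP is absent, so LomQ is inactive.
With no repressor bound, *qilP* is transcribed.
So QilP is produced and active.
Homoserine is present, so HaxV is active.
No repressor is bound and HaxV is active, so *orvC* is transcribed.
So OrvC is produced and active.
With repressor QilP bound, *kepA* is not transcribed.
So KepA is not produced.
With repressor NolS bound, *holA* is not transcribed.
→ *holA* is OFF in B.

neither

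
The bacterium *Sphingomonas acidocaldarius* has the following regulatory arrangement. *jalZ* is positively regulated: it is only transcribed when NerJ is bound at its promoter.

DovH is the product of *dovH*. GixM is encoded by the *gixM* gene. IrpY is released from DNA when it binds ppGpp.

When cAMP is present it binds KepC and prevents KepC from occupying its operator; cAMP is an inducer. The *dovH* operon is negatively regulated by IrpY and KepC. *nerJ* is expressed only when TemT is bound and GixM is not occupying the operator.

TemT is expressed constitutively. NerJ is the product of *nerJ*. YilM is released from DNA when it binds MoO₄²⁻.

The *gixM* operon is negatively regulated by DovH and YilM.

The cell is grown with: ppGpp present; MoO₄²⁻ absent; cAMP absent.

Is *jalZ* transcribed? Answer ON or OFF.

ppGpp is present, so IrpY is inactive.
cAMP is absent, so KepC is active.
With repressor KepC bound, *dovH* is not transcribed.
So DovH is not produced.
MoO₄²⁻ is absent, so YilM is active.
With repressor YilM bound, *gixM* is not transcribed.
So GixM is not produced.
TemT is produced constitutively and is active.
No repressor is bound and TemT is active, so *nerJ* is transcribed.
So NerJ is produced and active.
No repressor is bound and NerJ is active, so *jalZ* is transcribed.

ON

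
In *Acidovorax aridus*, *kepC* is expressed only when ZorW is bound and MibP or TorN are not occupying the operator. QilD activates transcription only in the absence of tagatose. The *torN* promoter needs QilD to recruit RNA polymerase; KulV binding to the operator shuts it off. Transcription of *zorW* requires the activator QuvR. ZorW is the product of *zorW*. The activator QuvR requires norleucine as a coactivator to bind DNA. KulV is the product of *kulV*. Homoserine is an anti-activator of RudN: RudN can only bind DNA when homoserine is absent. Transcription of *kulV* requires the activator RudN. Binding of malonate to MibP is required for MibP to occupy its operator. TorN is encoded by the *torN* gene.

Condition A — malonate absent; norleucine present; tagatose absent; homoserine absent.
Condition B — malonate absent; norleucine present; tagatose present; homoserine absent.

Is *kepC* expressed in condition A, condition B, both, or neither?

Condition A:
Malonate is absent, so MibP is inactive.
Norleucine is present, so QuvR is active.
No repressor is bound and QuvR is active, so *zorW* is transcribed.
So ZorW is produced and active.
Tagatose is absent, so QilD is active.
Homoserine is absent, so RudN is active.
No repressor is bound and RudN is active, so *kulV* is transcribed.
So KulV is produced and active.
With repressor KulV bound, *torN* is not transcribed.
So TorN is not produced.
No repressor is bound and ZorW is active, so *kepC* is transcribed.
→ *kepC* is ON in A.
Condition B:
Malonate is absent, so MibP is inactive.
Norleucine is present, so QuvR is active.
No repressor is bound and QuvR is active, so *zorW* is transcribed.
So ZorW is produced and active.
Tagatose is present, so QilD is inactive.
Homoserine is absent, so RudN is active.
No repressor is bound and RudN is active, so *kulV* is transcribed.
So KulV is produced and active.
With repressor KulV bound, *torN* is not transcribed.
So TorN is not produced.
No repressor is bound and ZorW is active, so *kepC* is transcribed.
→ *kepC* is ON in B.

both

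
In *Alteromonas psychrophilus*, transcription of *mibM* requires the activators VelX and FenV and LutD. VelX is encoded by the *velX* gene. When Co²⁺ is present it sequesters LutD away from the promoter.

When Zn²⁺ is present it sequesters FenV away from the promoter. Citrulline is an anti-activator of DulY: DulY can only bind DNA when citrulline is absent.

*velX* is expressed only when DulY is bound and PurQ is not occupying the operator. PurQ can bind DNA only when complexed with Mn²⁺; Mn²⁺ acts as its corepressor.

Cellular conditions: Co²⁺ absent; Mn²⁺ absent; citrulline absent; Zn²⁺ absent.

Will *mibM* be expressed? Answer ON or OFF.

Citrulline is absent, so DulY is active.
Mn²⁺ is absent, so PurQ is inactive.
No repressor is bound and DulY is active, so *velX* is transcribed.
So VelX is produced and active.
Zn²⁺ is absent, so FenV is active.
Co²⁺ is absent, so LutD is active.
No repressor is bound and VelX and FenV and LutD are active, so *mibM* is transcribed.

ON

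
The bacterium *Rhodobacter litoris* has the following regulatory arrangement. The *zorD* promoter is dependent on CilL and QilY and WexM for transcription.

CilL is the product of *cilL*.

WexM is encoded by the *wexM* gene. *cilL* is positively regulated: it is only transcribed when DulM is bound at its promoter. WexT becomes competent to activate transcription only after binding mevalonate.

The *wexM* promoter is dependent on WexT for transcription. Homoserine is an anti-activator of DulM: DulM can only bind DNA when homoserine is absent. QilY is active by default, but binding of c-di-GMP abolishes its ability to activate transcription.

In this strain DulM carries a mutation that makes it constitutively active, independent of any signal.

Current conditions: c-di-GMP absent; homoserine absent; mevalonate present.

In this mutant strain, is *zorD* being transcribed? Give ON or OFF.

DulM is constitutively active in this strain.
No repressor is bound and DulM is active, so *cilL* is transcribed.
So CilL is produced and active.
c-di-GMP is absent, so QilY is active.
Mevalonate is present, so WexT is active.
No repressor is bound and WexT is active, so *wexM* is transcribed.
So WexM is produced and active.
No repressor is bound and CilL and QilY and WexM are active, so *zorD* is transcribed.

ON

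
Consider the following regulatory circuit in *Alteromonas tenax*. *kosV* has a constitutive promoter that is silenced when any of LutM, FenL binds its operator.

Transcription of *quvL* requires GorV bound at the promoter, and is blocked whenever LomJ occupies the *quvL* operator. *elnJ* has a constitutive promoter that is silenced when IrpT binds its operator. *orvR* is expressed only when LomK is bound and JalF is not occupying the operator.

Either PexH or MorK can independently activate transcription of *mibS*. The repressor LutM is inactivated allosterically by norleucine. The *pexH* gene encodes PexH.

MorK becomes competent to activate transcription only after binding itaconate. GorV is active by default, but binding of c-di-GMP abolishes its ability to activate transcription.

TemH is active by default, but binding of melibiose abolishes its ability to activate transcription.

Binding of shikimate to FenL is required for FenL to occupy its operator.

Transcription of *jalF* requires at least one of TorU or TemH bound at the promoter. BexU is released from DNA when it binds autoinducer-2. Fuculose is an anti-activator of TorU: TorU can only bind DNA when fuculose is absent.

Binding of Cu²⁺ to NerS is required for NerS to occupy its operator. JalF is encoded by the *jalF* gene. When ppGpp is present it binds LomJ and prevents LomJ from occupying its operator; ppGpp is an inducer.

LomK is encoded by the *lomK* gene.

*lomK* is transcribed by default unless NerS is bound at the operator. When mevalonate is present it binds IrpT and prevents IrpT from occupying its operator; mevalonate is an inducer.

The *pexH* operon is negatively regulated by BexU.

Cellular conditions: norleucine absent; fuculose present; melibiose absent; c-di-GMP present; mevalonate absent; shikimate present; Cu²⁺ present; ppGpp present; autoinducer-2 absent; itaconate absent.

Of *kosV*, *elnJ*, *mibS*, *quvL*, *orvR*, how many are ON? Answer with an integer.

Norleucine is absent, so LutM is active.
Shikimate is present, so FenL is active.
With repressor LutM bound, *kosV* is not transcribed.
→ *kosV* is OFF.
Mevalonate is absent, so IrpT is active.
With repressor IrpT bound, *elnJ* is not transcribed.
→ *elnJ* is OFF.
Autoinducer-2 is absent, so BexU is active.
With repressor BexU bound, *pexH* is not transcribed.
So PexH is not produced.
Itaconate is absent, so MorK is inactive.
No activator is available at the *mibS* promoter, so *mibS* is not transcribed.
→ *mibS* is OFF.
ppGpp is present, so LomJ is inactive.
c-di-GMP is present, so GorV is inactive.
Required activator GorV is absent, so *quvL* is not transcribed.
→ *quvL* is OFF.
Fuculose is present, so TorU is inactive.
Melibiose is absent, so TemH is active.
Activator TemH is present, so *jalF* is transcribed.
So JalF is produced and active.
Cu²⁺ is present, so NerS is active.
With repressor NerS bound, *lomK* is not transcribed.
So LomK is not produced.
With repressor JalF bound, *orvR* is not transcribed.
→ *orvR* is OFF.
0 of the 5 genes are transcribed.

0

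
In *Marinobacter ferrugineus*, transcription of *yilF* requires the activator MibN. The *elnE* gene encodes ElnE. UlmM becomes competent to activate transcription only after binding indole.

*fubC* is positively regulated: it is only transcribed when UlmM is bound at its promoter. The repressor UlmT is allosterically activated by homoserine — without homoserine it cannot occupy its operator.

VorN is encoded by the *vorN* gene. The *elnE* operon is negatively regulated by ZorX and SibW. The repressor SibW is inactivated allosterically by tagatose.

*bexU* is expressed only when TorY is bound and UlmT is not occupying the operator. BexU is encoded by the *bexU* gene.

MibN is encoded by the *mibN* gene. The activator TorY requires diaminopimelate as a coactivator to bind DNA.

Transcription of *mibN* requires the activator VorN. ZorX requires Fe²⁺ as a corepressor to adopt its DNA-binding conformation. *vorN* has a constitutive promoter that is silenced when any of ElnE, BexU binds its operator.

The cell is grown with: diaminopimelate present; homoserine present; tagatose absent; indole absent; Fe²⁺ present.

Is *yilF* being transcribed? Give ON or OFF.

ON

Fe²⁺ is present, so ZorX is active.
Tagatose is absent, so SibW is active.
With repressor ZorX bound, *elnE* is not transcribed.
So ElnE is not produced.
Homoserine is present, so UlmT is active.
Diaminopimelate is present, so TorY is active.
With repressor UlmT bound, *bexU* is not transcribed.
So BexU is not produced.
With no repressor bound, *vorN* is transcribed.
So VorN is produced and active.
No repressor is bound and VorN is active, so *mibN* is transcribed.
So MibN is produced and active.
No repressor is bound and MibN is active, so *yilF* is transcribed.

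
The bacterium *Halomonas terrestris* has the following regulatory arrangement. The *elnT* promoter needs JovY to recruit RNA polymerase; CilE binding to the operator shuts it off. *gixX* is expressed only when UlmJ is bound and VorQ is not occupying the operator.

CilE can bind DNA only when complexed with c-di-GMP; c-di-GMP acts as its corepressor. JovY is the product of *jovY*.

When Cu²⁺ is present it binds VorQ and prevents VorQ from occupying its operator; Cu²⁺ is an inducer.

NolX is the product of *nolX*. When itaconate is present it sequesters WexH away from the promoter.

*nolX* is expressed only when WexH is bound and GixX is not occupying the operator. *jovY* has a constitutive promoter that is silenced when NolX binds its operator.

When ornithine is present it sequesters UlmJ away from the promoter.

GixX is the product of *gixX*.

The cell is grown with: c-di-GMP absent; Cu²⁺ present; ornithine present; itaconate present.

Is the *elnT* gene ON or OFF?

ON

Ornithine is present, so UlmJ is inactive.
Cu²⁺ is present, so VorQ is inactive.
Required activator UlmJ is absent, so *gixX* is not transcribed.
So GixX is not produced.
Itaconate is present, so WexH is inactive.
Required activator WexH is absent, so *nolX* is not transcribed.
So NolX is not produced.
With no repressor bound, *jovY* is transcribed.
So JovY is produced and active.
c-di-GMP is absent, so CilE is inactive.
No repressor is bound and JovY is active, so *elnT* is transcribed.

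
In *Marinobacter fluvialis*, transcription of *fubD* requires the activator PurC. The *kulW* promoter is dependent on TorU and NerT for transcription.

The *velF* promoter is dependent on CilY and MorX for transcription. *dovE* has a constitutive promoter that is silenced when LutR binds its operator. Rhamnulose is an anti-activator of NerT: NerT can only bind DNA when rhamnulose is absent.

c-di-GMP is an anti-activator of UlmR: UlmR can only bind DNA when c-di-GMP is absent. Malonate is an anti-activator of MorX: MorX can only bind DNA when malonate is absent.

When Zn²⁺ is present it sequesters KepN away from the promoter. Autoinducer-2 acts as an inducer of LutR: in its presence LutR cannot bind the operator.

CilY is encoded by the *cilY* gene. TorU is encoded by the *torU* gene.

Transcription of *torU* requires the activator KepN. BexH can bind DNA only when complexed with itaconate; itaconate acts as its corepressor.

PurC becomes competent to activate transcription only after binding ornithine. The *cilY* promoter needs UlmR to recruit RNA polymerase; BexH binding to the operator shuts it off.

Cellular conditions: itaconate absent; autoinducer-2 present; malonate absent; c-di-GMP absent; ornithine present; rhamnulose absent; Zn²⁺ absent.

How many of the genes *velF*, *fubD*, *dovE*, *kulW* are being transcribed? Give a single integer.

Itaconate is absent, so BexH is inactive.
c-di-GMP is absent, so UlmR is active.
No repressor is bound and UlmR is active, so *cilY* is transcribed.
So CilY is produced and active.
Malonate is absent, so MorX is active.
No repressor is bound and CilY and MorX are active, so *velF* is transcribed.
→ *velF* is ON.
Ornithine is present, so PurC is active.
No repressor is bound and PurC is active, so *fubD* is transcribed.
→ *fubD* is ON.
Autoinducer-2 is present, so LutR is inactive.
With no repressor bound, *dovE* is transcribed.
→ *dovE* is ON.
Zn²⁺ is absent, so KepN is active.
No repressor is bound and KepN is active, so *torU* is transcribed.
So TorU is produced and active.
Rhamnulose is absent, so NerT is active.
No repressor is bound and TorU and NerT are active, so *kulW* is transcribed.
→ *kulW* is ON.
4 of the 4 genes are transcribed.

4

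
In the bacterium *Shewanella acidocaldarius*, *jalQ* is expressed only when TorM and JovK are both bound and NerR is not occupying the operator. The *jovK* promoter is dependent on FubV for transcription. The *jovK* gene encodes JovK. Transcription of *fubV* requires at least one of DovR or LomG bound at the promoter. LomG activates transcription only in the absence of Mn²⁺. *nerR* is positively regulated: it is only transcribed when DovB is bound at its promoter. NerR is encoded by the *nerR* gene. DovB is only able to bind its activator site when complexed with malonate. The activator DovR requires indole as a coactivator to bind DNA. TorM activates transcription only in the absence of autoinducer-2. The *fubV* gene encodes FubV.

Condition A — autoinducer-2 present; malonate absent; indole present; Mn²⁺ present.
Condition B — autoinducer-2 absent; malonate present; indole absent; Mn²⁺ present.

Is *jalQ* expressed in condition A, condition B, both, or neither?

Condition A:
Autoinducer-2 is present, so TorM is inactive.
Malonate is absent, so DovB is inactive.
Required activator DovB is absent, so *nerR* is not transcribed.
So NerR is not produced.
Indole is present, so DovR is active.
Mn²⁺ is present, so LomG is inactive.
Activator DovR is present, so *fubV* is transcribed.
So FubV is produced and active.
No repressor is bound and FubV is active, so *jovK* is transcribed.
So JovK is produced and active.
Required activator TorM is absent, so *jalQ* is not transcribed.
→ *jalQ* is OFF in A.
Condition B:
Autoinducer-2 is absent, so TorM is active.
Malonate is present, so DovB is active.
No repressor is bound and DovB is active, so *nerR* is transcribed.
So NerR is produced and active.
Indole is absent, so DovR is inactive.
Mn²⁺ is present, so LomG is inactive.
No activator is available at the *fubV* promoter, so *fubV* is not transcribed.
So FubV is not produced.
Required activator FubV is absent, so *jovK* is not transcribed.
So JovK is not produced.
With repressor NerR bound, *jalQ* is not transcribed.
→ *jalQ* is OFF in B.

neither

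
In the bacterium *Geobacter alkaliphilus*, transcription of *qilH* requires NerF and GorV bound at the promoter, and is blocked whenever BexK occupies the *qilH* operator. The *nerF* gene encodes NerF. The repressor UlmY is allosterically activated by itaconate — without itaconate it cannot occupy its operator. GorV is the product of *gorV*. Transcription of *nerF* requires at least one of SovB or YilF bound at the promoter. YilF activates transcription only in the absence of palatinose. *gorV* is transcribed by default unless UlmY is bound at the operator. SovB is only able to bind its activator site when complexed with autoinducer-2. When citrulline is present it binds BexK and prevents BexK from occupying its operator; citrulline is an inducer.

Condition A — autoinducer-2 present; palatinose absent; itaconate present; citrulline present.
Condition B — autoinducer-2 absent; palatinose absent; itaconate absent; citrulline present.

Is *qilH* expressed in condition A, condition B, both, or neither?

B only

Condition A:
Autoinducer-2 is present, so SovB is active.
Palatinose is absent, so YilF is active.
Activator SovB is present, so *nerF* is transcribed.
So NerF is produced and active.
Itaconate is present, so UlmY is active.
With repressor UlmY bound, *gorV* is not transcribed.
So GorV is not produced.
Citrulline is present, so BexK is inactive.
Required activator GorV is absent, so *qilH* is not transcribed.
→ *qilH* is OFF in A.
Condition B:
Autoinducer-2 is absent, so SovB is inactive.
Palatinose is absent, so YilF is active.
Activator YilF is present, so *nerF* is transcribed.
So NerF is produced and active.
Itaconate is absent, so UlmY is inactive.
With no repressor bound, *gorV* is transcribed.
So GorV is produced and active.
Citrulline is present, so BexK is inactive.
No repressor is bound and NerF and GorV are active, so *qilH* is transcribed.
→ *qilH* is ON in B.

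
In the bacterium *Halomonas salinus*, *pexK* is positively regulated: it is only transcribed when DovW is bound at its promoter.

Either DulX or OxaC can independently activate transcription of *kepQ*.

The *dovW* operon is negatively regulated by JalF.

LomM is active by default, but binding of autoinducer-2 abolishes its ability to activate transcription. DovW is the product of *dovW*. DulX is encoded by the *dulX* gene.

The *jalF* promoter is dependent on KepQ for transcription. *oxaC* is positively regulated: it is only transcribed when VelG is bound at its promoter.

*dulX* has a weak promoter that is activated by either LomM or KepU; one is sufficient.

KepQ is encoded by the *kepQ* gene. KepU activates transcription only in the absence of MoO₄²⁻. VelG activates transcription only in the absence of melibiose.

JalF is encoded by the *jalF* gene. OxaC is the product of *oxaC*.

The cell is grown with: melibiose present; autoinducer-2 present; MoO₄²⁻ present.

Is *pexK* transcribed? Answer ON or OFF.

Autoinducer-2 is present, so LomM is inactive.
MoO₄²⁻ is present, so KepU is inactive.
No activator is available at the *dulX* promoter, so *dulX* is not transcribed.
So DulX is not produced.
Melibiose is present, so VelG is inactive.
Required activator VelG is absent, so *oxaC* is not transcribed.
So OxaC is not produced.
No activator is available at the *kepQ* promoter, so *kepQ* is not transcribed.
So KepQ is not produced.
Required activator KepQ is absent, so *jalF* is not transcribed.
So JalF is not produced.
With no repressor bound, *dovW* is transcribed.
So DovW is produced and active.
No repressor is bound and DovW is active, so *pexK* is transcribed.

ON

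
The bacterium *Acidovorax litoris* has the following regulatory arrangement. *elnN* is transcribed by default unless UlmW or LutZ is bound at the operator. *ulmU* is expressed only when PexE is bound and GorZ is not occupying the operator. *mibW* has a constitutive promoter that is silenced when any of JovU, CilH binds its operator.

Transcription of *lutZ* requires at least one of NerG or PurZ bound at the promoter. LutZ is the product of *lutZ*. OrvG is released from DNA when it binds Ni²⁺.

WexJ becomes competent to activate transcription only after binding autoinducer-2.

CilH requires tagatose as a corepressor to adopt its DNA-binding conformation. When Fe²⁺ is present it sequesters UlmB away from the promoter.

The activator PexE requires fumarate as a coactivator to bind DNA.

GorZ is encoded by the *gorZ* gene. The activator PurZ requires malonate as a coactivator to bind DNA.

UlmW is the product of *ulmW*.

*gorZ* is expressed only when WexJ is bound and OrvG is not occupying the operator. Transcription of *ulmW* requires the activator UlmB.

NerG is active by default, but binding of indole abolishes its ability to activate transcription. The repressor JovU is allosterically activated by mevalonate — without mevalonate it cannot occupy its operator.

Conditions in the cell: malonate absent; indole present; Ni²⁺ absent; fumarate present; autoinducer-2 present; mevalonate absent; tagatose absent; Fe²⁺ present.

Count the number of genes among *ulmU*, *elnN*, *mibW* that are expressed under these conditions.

Ni²⁺ is absent, so OrvG is active.
Autoinducer-2 is present, so WexJ is active.
With repressor OrvG bound, *gorZ* is not transcribed.
So GorZ is not produced.
Fumarate is present, so PexE is active.
No repressor is bound and PexE is active, so *ulmU* is transcribed.
→ *ulmU* is ON.
Fe²⁺ is present, so UlmB is inactive.
Required activator UlmB is absent, so *ulmW* is not transcribed.
So UlmW is not produced.
Indole is present, so NerG is inactive.
Malonate is absent, so PurZ is inactive.
No activator is available at the *lutZ* promoter, so *lutZ* is not transcribed.
So LutZ is not produced.
With no repressor bound, *elnN* is transcribed.
→ *elnN* is ON.
Mevalonate is absent, so JovU is inactive.
Tagatose is absent, so CilH is inactive.
With no repressor bound, *mibW* is transcribed.
→ *mibW* is ON.
3 of the 3 genes are transcribed.

3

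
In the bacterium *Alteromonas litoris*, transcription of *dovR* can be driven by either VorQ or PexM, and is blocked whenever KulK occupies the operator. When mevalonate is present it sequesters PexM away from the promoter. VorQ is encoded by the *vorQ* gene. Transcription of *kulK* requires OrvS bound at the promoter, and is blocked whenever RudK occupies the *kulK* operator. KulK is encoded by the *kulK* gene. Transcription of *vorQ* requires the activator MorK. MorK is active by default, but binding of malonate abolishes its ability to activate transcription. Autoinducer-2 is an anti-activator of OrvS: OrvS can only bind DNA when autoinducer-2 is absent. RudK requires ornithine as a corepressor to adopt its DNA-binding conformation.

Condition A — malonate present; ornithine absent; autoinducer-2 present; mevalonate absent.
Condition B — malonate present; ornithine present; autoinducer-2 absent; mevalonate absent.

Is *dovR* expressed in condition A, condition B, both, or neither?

Condition A:
Malonate is present, so MorK is inactive.
Required activator MorK is absent, so *vorQ* is not transcribed.
So VorQ is not produced.
Ornithine is absent, so RudK is inactive.
Autoinducer-2 is present, so OrvS is inactive.
Required activator OrvS is absent, so *kulK* is not transcribed.
So KulK is not produced.
Mevalonate is absent, so PexM is active.
Activator PexM is present, so *dovR* is transcribed.
→ *dovR* is ON in A.
Condition B:
Malonate is present, so MorK is inactive.
Required activator MorK is absent, so *vorQ* is not transcribed.
So VorQ is not produced.
Ornithine is present, so RudK is active.
Autoinducer-2 is absent, so OrvS is active.
With repressor RudK bound, *kulK* is not transcribed.
So KulK is not produced.
Mevalonate is absent, so PexM is active.
Activator PexM is present, so *dovR* is transcribed.
→ *dovR* is ON in B.

both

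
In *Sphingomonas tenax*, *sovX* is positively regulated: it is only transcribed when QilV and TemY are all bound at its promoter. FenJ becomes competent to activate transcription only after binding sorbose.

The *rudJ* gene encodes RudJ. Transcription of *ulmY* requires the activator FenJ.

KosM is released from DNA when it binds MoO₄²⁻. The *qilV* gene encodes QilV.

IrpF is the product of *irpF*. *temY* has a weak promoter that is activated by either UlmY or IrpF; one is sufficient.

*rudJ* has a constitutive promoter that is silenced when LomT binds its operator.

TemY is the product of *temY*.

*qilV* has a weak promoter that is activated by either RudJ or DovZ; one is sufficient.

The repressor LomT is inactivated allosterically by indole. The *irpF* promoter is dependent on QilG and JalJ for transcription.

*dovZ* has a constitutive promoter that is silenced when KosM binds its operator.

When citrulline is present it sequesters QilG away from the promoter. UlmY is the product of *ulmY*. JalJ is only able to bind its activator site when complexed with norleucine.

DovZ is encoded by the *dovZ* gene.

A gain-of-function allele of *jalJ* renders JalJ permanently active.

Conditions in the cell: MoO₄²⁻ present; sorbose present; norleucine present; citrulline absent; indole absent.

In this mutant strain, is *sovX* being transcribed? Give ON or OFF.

Indole is absent, so LomT is active.
With repressor LomT bound, *rudJ* is not transcribed.
So RudJ is not produced.
MoO₄²⁻ is present, so KosM is inactive.
With no repressor bound, *dovZ* is transcribed.
So DovZ is produced and active.
Activator DovZ is present, so *qilV* is transcribed.
So QilV is produced and active.
Sorbose is present, so FenJ is active.
No repressor is bound and FenJ is active, so *ulmY* is transcribed.
So UlmY is produced and active.
Citrulline is absent, so QilG is active.
JalJ is constitutively active in this strain.
No repressor is bound and QilG and JalJ are active, so *irpF* is transcribed.
So IrpF is produced and active.
Activator UlmY is present, so *temY* is transcribed.
So TemY is produced and active.
No repressor is bound and QilV and TemY are active, so *sovX* is transcribed.

ON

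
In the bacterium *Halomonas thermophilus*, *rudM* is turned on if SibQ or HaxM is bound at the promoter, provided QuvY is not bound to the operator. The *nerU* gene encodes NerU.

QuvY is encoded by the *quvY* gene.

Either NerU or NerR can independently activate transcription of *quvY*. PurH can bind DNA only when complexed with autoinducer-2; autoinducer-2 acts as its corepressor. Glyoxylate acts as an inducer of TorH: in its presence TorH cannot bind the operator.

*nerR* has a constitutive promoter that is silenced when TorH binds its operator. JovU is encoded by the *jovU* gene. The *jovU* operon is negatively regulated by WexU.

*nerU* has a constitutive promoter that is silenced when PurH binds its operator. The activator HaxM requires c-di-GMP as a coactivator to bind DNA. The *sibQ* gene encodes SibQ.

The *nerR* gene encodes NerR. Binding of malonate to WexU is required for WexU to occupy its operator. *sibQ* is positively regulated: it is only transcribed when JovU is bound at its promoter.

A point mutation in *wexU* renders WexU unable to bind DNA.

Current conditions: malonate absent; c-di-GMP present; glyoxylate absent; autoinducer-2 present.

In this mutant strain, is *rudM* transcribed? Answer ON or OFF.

Autoinducer-2 is present, so PurH is active.
With repressor PurH bound, *nerU* is not transcribed.
So NerU is not produced.
Glyoxylate is absent, so TorH is active.
With repressor TorH bound, *nerR* is not transcribed.
So NerR is not produced.
No activator is available at the *quvY* promoter, so *quvY* is not transcribed.
So QuvY is not produced.
WexU is non-functional in this strain, so it has no effect.
With no repressor bound, *jovU* is transcribed.
So JovU is produced and active.
No repressor is bound and JovU is active, so *sibQ* is transcribed.
So SibQ is produced and active.
c-di-GMP is present, so HaxM is active.
Activator SibQ is present, so *rudM* is transcribed.

ON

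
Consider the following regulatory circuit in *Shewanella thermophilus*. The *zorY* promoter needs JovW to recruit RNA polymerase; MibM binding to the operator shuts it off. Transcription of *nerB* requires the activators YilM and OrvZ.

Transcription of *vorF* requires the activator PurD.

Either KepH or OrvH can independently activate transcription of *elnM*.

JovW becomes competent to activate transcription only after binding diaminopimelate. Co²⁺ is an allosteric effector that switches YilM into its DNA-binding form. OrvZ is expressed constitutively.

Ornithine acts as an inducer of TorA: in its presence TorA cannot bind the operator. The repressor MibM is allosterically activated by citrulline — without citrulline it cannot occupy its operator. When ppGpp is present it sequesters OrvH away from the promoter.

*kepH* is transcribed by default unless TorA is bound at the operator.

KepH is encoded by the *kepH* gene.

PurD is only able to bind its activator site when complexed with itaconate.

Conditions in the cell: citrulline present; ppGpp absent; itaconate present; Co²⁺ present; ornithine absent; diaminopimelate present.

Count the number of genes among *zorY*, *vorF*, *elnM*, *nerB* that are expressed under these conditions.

3

Citrulline is present, so MibM is active.
Diaminopimelate is present, so JovW is active.
With repressor MibM bound, *zorY* is not transcribed.
→ *zorY* is OFF.
Itaconate is present, so PurD is active.
No repressor is bound and PurD is active, so *vorF* is transcribed.
→ *vorF* is ON.
Ornithine is absent, so TorA is active.
With repressor TorA bound, *kepH* is not transcribed.
So KepH is not produced.
ppGpp is absent, so OrvH is active.
Activator OrvH is present, so *elnM* is transcribed.
→ *elnM* is ON.
Co²⁺ is present, so YilM is active.
OrvZ is produced constitutively and is active.
No repressor is bound and YilM and OrvZ are active, so *nerB* is transcribed.
→ *nerB* is ON.
3 of the 4 genes are transcribed.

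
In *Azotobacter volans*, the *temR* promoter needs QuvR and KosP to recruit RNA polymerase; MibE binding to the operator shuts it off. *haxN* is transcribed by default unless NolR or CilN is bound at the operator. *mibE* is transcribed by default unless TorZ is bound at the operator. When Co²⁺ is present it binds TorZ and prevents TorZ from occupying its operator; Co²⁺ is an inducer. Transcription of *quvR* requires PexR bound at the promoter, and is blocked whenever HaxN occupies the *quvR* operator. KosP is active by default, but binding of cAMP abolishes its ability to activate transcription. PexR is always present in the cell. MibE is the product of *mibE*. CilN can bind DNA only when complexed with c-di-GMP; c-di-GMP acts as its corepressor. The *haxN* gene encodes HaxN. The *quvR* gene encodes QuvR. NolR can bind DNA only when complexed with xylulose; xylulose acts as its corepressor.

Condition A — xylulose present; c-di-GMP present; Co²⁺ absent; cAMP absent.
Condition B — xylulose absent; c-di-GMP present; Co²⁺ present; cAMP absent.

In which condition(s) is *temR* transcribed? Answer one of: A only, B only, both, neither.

Condition A:
Xylulose is present, so NolR is active.
c-di-GMP is present, so CilN is active.
With repressor NolR bound, *haxN* is not transcribed.
So HaxN is not produced.
PexR is produced constitutively and is active.
No repressor is bound and PexR is active, so *quvR* is transcribed.
So QuvR is produced and active.
Co²⁺ is absent, so TorZ is active.
With repressor TorZ bound, *mibE* is not transcribed.
So MibE is not produced.
cAMP is absent, so KosP is active.
No repressor is bound and QuvR and KosP are active, so *temR* is transcribed.
→ *temR* is ON in A.
Condition B:
Xylulose is absent, so NolR is inactive.
c-di-GMP is present, so CilN is active.
With repressor CilN bound, *haxN* is not transcribed.
So HaxN is not produced.
PexR is produced constitutively and is active.
No repressor is bound and PexR is active, so *quvR* is transcribed.
So QuvR is produced and active.
Co²⁺ is present, so TorZ is inactive.
With no repressor bound, *mibE* is transcribed.
So MibE is produced and active.
cAMP is absent, so KosP is active.
With repressor MibE bound, *temR* is not transcribed.
→ *temR* is OFF in B.

A only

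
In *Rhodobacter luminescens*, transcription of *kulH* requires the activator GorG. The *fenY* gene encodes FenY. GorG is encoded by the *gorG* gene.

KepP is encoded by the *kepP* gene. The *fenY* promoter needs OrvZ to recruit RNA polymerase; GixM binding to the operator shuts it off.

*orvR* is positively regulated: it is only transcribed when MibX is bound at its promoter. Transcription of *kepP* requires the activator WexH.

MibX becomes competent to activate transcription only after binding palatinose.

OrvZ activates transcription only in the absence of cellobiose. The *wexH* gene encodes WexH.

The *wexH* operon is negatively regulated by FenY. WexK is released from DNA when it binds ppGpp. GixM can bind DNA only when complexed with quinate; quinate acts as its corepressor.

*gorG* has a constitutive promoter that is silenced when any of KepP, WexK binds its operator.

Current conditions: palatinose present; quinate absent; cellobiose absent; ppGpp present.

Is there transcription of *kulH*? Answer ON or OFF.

ON

Cellobiose is absent, so OrvZ is active.
Quinate is absent, so GixM is inactive.
No repressor is bound and OrvZ is active, so *fenY* is transcribed.
So FenY is produced and active.
With repressor FenY bound, *wexH* is not transcribed.
So WexH is not produced.
Required activator WexH is absent, so *kepP* is not transcribed.
So KepP is not produced.
ppGpp is present, so WexK is inactive.
With no repressor bound, *gorG* is transcribed.
So GorG is produced and active.
No repressor is bound and GorG is active, so *kulH* is transcribed.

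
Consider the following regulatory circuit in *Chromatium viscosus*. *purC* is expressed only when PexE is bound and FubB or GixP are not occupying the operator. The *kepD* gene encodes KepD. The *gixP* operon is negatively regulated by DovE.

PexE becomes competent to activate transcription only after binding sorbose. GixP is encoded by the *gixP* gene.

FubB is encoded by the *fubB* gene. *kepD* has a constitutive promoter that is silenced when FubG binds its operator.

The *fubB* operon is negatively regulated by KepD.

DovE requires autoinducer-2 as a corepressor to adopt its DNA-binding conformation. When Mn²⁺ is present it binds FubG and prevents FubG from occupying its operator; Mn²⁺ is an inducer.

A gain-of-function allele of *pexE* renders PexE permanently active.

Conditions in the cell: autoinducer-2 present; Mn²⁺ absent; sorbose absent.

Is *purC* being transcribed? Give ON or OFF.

OFF

PexE is constitutively active in this strain.
Mn²⁺ is absent, so FubG is active.
With repressor FubG bound, *kepD* is not transcribed.
So KepD is not produced.
With no repressor bound, *fubB* is transcribed.
So FubB is produced and active.
Autoinducer-2 is present, so DovE is active.
With repressor DovE bound, *gixP* is not transcribed.
So GixP is not produced.
With repressor FubB bound, *purC* is not transcribed.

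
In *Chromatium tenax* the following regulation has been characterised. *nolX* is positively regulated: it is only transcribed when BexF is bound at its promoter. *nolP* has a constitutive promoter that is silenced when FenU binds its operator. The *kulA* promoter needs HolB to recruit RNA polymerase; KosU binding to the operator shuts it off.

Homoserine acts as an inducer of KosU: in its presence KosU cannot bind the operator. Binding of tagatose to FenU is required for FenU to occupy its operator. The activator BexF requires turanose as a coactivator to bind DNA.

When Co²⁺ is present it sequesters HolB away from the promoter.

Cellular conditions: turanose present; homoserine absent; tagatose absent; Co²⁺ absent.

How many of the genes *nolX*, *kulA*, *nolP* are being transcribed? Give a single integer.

2

Turanose is present, so BexF is active.
No repressor is bound and BexF is active, so *nolX* is transcribed.
→ *nolX* is ON.
Co²⁺ is absent, so HolB is active.
Homoserine is absent, so KosU is active.
With repressor KosU bound, *kulA* is not transcribed.
→ *kulA* is OFF.
Tagatose is absent, so FenU is inactive.
With no repressor bound, *nolP* is transcribed.
→ *nolP* is ON.
2 of the 3 genes are transcribed.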